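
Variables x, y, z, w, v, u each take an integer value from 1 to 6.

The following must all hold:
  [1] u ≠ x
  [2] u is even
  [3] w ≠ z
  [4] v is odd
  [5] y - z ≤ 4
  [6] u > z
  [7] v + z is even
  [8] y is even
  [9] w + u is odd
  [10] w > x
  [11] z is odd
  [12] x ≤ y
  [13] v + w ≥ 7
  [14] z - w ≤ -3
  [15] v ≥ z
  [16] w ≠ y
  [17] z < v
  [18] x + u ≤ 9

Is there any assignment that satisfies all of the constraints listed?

Satisfiable

The assignment x = 2, y = 2, z = 1, w = 5, v = 5, u = 4 works:
  constraint 5 holds since y - z = 1.
  constraint 13 holds since v + w = 10.
  constraint 14 holds since z - w = -4.
The rest check out directly.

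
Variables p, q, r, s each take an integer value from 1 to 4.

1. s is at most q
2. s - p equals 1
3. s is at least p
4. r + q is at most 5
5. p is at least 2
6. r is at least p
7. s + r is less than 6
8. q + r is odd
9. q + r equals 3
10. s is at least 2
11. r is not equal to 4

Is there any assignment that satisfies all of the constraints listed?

From constraints 1 and 10: q ≥ s ≥ 2. From constraints 5 and 6: r ≥ p ≥ 2. Hence q + r ≥ 4. But constraint 9 requires q + r = 3, and 3 < 4. Contradiction.

Unsatisfiable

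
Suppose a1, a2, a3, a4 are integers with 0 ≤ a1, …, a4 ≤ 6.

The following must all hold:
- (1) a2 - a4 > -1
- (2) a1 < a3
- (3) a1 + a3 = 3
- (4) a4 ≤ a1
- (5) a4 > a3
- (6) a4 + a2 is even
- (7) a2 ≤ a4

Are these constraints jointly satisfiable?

Constraints 2, 4, and 5 give a1 < a3, a3 < a4, a4 ≤ a1. Chaining: a1 < a3 < a4 ≤ a1, which forces a1 < a1 — impossible.

Unsatisfiable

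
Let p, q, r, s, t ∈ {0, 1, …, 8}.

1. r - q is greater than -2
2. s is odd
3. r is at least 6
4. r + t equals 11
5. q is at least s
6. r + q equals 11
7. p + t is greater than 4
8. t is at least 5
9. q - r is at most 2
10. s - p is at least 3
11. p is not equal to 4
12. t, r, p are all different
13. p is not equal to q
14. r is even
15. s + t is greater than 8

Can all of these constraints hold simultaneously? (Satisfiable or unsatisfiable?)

Satisfiable

Try p = 1, q = 5, r = 6, s = 5, t = 5.
Check constraint 1: r - q = 1; constraint 4: r + t = 11. The remaining constraints are straightforward to verify.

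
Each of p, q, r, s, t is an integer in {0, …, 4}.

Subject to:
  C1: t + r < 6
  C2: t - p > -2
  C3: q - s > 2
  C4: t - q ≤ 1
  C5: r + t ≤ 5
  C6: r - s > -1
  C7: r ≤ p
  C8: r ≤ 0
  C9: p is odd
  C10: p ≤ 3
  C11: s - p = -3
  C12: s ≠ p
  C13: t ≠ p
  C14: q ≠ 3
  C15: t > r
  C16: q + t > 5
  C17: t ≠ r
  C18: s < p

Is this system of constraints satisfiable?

Satisfiable

Take p = 3, q = 4, r = 0, s = 0, t = 4. Then constraint 1: t + r = 4; constraint 2: t - p = 1; constraint 3: q - s = 4, and every other listed constraint is also met.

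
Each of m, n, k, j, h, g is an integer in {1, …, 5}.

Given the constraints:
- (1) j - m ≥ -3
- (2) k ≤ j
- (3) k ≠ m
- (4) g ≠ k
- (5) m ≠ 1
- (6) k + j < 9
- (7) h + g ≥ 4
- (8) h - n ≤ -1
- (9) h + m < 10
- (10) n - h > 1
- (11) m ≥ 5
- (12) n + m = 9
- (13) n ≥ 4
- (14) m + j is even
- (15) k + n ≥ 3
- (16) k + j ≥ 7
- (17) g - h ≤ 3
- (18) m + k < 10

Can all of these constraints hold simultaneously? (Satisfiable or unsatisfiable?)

Setting (m, n, k, j, h, g) = (5, 4, 2, 5, 2, 3) satisfies everything: constraint 1: j - m = 0; constraint 6: k + j = 7; constraint 7: h + g = 5, and the others follow.

Satisfiable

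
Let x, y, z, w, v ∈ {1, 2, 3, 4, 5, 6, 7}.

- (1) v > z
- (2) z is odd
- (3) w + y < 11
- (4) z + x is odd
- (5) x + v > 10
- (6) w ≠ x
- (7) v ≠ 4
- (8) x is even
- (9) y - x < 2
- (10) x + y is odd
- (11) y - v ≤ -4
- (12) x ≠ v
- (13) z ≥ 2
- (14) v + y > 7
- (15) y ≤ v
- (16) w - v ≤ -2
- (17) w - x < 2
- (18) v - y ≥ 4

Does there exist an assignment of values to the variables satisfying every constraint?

One satisfying assignment is x = 4, y = 3, z = 3, w = 5, v = 7.
For the less obvious constraints — constraint 3: w + y = 8; constraint 5: x + v = 11 — and the others hold by inspection.

Satisfiable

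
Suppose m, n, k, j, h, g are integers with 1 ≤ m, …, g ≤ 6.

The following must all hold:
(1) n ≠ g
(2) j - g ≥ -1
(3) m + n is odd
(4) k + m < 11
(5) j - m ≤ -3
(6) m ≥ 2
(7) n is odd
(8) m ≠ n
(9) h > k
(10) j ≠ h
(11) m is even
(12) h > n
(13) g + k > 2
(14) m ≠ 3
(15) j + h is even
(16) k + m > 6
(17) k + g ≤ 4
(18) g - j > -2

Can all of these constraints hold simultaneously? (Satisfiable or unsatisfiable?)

Satisfiable

Try m = 6, n = 3, k = 2, j = 2, h = 6, g = 1.
Check constraint 2: j - g = 1; constraint 4: k + m = 8. The remaining constraints are straightforward to verify.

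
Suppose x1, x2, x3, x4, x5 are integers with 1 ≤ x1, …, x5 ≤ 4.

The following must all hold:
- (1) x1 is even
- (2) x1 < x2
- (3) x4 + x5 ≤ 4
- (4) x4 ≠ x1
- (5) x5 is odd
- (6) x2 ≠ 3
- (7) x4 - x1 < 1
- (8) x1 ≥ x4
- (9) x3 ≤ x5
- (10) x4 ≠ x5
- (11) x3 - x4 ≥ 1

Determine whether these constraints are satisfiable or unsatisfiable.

Take x1 = 2, x2 = 4, x3 = 2, x4 = 1, x5 = 3. Then constraint 3: x4 + x5 = 4; constraint 7: x4 - x1 = -1; constraint 11: x3 - x4 = 1, and every other listed constraint is also met.

Satisfiable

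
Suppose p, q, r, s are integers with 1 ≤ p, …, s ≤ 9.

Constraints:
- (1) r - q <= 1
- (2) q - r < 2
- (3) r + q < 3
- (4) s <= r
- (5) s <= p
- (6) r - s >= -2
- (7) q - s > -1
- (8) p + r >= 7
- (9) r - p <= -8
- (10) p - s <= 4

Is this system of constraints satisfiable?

Constraints 6, 9, and 10 give r − s ≥ -2, s − p ≥ -4, p − r ≥ 8.
Adding all 3 inequalities: the left sides telescope to 0, and the right sides sum to (-2) + (-4) + 8 = 2. So 0 ≥ 2, which is false.

Unsatisfiable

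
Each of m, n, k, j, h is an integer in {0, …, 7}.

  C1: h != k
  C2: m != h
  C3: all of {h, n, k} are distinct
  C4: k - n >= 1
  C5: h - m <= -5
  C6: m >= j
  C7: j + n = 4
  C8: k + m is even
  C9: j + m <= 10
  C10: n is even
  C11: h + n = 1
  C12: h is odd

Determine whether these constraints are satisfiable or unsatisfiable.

Try m = 6, n = 0, k = 2, j = 4, h = 1.
Check constraint 4: k - n = 2; constraint 5: h - m = -5; constraint 7: j + n = 4. The remaining constraints are straightforward to verify.

Satisfiable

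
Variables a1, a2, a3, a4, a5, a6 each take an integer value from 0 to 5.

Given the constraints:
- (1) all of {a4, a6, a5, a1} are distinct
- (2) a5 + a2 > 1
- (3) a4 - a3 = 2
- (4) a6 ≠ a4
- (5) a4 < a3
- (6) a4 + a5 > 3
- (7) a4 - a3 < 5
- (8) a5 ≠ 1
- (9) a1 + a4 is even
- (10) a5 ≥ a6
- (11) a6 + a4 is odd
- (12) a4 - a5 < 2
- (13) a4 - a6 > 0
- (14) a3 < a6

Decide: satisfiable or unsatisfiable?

Unsatisfiable

Constraints 5, 13, and 14 give a6 < a4, a4 < a3, a3 < a6. Chaining: a6 < a4 < a3 < a6, which forces a6 < a6 — impossible.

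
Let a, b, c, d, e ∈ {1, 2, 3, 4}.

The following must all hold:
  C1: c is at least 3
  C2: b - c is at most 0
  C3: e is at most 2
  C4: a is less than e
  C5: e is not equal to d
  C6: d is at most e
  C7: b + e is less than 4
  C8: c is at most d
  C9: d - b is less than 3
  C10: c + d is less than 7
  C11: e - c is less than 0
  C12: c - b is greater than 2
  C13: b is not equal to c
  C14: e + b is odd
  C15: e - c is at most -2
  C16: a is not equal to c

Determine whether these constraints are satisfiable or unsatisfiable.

From constraints 1 and 8: d ≥ c and c ≥ 3, so d ≥ 3. From constraints 3 and 6: d ≤ e and e ≤ 2, so d ≤ 2. But 2 < 3, so no value of d works.

Unsatisfiable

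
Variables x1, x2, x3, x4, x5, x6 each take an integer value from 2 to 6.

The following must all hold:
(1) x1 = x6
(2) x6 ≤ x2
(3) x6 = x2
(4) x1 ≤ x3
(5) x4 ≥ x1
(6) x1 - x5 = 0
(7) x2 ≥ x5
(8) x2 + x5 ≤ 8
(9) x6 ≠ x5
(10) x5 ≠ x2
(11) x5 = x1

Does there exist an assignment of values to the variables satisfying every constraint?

From constraints 1, 3, and 11, x5 = x1 = x6 = x2, so x5 = x2. But constraint 10 says x5 ≠ x2. Contradiction.

Unsatisfiable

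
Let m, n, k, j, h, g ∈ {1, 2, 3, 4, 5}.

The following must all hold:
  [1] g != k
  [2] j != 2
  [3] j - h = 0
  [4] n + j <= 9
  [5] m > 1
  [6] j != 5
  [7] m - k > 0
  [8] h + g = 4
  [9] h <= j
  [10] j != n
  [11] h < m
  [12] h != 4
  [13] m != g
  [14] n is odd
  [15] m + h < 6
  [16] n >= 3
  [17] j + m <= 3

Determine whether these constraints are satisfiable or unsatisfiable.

Satisfiable

One satisfying assignment is m = 2, n = 5, k = 1, j = 1, h = 1, g = 3.
For the less obvious constraints — constraint 3: j - h = 0; constraint 4: n + j = 6; constraint 7: m - k = 1 — and the others hold by inspection.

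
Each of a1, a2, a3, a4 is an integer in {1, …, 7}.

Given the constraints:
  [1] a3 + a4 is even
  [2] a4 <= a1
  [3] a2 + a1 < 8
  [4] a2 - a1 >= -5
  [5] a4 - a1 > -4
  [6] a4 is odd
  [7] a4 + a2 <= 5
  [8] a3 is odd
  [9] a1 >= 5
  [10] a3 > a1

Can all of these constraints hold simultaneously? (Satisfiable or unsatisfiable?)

Satisfiable

Try a1 = 5, a2 = 1, a3 = 7, a4 = 3.
Check constraint 3: a2 + a1 = 6; constraint 4: a2 - a1 = -4; constraint 5: a4 - a1 = -2. The remaining constraints are straightforward to verify.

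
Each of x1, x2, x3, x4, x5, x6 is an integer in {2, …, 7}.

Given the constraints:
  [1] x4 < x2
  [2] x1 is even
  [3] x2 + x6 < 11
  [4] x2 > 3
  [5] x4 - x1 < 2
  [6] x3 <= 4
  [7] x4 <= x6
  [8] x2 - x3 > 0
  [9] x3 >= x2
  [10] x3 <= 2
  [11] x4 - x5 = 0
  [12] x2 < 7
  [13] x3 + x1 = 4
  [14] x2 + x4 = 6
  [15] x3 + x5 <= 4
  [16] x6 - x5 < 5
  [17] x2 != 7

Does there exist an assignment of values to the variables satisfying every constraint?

From constraint 4: x2 ≥ 4. From constraints 9 and 10: x2 ≤ x3 and x3 ≤ 2, so x2 ≤ 2. But 2 < 4, so no value of x2 works.

Unsatisfiable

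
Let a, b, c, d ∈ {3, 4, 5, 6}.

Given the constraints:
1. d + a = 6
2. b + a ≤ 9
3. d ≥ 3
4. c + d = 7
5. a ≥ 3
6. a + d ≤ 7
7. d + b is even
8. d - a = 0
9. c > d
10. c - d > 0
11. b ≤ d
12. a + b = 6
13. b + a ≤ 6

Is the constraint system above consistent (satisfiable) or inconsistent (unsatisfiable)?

The assignment a = 3, b = 3, c = 4, d = 3 works:
  constraint 1 holds since d + a = 6.
  constraint 2 holds since b + a = 6.
  constraint 4 holds since c + d = 7.
The rest check out directly.

Satisfiable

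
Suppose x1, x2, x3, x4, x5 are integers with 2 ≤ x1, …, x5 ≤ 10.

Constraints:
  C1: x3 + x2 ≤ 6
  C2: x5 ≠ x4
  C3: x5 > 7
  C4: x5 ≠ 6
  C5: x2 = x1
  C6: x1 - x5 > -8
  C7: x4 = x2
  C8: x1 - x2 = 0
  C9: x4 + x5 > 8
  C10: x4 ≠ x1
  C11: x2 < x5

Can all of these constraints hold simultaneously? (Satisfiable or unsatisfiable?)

From constraints 5 and 7, x4 = x2 = x1, so x4 = x1. But constraint 10 says x4 ≠ x1. Contradiction.

Unsatisfiable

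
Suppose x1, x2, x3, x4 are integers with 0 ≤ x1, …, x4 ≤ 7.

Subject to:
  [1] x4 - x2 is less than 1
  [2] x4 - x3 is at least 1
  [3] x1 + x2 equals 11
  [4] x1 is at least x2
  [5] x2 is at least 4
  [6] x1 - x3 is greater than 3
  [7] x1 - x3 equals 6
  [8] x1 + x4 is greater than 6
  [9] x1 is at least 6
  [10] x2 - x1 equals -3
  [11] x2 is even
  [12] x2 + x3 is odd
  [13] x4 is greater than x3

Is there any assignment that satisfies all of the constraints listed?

Satisfiable

Setting (x1, x2, x3, x4) = (7, 4, 1, 2) satisfies everything: constraint 1: x4 - x2 = -2; constraint 2: x4 - x3 = 1; constraint 3: x1 + x2 = 11, and the others follow.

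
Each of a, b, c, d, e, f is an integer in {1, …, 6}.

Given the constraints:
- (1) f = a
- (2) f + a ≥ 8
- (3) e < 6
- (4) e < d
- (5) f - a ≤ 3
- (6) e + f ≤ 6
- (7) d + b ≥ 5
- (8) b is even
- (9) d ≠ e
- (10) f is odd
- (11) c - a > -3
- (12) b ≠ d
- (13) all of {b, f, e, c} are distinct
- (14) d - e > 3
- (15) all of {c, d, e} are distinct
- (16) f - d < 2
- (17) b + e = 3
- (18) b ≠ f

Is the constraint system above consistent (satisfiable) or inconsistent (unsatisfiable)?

One satisfying assignment is a = 5, b = 2, c = 4, d = 5, e = 1, f = 5.
For the less obvious constraints — constraint 2: f + a = 10; constraint 5: f - a = 0; constraint 6: e + f = 6 — and the others hold by inspection.

Satisfiable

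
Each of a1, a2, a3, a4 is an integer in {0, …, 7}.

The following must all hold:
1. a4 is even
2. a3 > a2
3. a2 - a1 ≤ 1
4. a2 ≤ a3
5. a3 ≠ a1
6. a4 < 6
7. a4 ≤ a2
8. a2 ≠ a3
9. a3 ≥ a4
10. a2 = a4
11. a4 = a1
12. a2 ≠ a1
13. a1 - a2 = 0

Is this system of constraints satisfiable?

Unsatisfiable

From constraints 10 and 11, a2 = a4 = a1, so a2 = a1. But constraint 12 says a2 ≠ a1. Contradiction.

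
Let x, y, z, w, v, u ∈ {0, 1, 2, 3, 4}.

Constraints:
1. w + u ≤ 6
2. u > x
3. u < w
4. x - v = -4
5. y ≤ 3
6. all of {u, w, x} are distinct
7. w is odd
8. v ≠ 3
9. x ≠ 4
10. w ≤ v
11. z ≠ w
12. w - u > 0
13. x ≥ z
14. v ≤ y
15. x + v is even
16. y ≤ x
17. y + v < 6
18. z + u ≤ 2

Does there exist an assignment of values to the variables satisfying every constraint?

Unsatisfiable

Constraints 2, 10, 12, 14, and 16 give x < u, u < w, w ≤ v, v ≤ y, y ≤ x. Chaining: x < u < w ≤ v ≤ y ≤ x, which forces x < x — impossible.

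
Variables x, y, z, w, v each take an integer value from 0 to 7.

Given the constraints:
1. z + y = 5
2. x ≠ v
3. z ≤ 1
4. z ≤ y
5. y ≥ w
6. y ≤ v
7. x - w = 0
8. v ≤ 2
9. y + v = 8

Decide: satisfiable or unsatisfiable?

Unsatisfiable

From constraint 3: z ≤ 1. From constraints 6 and 8: y ≤ v ≤ 2. Hence z + y ≤ 3. But constraint 1 requires z + y = 5, and 5 > 3. Contradiction.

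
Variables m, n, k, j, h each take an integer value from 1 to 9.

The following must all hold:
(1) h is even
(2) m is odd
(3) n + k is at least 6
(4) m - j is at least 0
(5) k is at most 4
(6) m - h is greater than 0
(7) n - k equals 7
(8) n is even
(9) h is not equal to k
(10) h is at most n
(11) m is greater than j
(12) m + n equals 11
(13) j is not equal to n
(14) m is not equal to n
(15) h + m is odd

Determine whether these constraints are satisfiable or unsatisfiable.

The assignment m = 3, n = 8, k = 1, j = 2, h = 2 works:
  constraint 3 holds since n + k = 9.
  constraint 4 holds since m - j = 1.
The rest check out directly.

Satisfiable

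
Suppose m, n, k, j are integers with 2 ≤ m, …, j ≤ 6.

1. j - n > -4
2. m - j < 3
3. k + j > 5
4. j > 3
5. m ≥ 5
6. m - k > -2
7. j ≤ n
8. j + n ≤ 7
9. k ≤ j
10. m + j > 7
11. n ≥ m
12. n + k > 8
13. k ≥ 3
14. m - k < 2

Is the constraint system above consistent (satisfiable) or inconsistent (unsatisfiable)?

From constraints 9 and 13: j ≥ k ≥ 3. From constraints 5 and 11: n ≥ m ≥ 5. Hence j + n ≥ 8. But constraint 8 requires j + n ≤ 7, and 7 < 8. Contradiction.

Unsatisfiable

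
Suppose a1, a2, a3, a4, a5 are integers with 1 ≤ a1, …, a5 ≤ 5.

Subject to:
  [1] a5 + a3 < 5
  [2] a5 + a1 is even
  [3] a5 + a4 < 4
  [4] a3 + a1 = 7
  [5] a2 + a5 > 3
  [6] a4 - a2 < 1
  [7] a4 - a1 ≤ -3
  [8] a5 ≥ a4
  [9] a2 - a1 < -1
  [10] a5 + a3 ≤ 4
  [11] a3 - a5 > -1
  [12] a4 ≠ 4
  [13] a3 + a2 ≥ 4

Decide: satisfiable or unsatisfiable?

One satisfying assignment is a1 = 5, a2 = 3, a3 = 2, a4 = 1, a5 = 1.
For the less obvious constraints — constraint 1: a5 + a3 = 3; constraint 3: a5 + a4 = 2 — and the others hold by inspection.

Satisfiable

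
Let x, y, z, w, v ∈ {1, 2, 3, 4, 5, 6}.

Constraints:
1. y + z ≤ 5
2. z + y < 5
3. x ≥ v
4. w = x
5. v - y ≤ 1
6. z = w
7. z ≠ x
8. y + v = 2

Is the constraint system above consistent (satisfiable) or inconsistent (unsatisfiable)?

Unsatisfiable

From constraints 4 and 6, z = w = x, so z = x. But constraint 7 says z ≠ x. Contradiction.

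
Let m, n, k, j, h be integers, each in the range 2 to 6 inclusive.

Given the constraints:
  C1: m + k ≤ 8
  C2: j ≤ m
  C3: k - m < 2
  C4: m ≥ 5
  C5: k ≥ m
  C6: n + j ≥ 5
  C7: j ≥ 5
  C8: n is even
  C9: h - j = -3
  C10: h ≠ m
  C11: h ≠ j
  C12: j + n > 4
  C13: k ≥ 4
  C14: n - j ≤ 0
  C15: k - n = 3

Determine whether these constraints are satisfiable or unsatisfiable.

Unsatisfiable

From constraints 2 and 7: m ≥ j ≥ 5. From constraint 13: k ≥ 4. Hence m + k ≥ 9. But constraint 1 requires m + k ≤ 8, and 8 < 9. Contradiction.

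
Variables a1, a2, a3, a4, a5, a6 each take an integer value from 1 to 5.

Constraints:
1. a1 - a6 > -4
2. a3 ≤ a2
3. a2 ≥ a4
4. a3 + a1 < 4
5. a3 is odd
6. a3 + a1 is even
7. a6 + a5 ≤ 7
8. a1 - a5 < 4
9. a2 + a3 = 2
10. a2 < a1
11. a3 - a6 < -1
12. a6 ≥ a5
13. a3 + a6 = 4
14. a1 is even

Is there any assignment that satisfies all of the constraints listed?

Constraint 5 makes a3 odd and constraint 14 makes a1 even, so a3 + a1 must be odd. Constraint 6 says a3 + a1 is even — contradiction.

Unsatisfiable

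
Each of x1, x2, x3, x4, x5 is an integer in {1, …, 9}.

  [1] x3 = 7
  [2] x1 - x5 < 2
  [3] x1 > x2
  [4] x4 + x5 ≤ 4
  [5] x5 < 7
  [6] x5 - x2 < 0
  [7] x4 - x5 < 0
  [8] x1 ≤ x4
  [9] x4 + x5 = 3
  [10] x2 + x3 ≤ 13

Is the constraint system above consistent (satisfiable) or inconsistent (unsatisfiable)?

Unsatisfiable

Constraints 3, 6, 7, and 8 give x1 ≤ x4, x4 < x5, x5 < x2, x2 < x1. Chaining: x1 ≤ x4 < x5 < x2 < x1, which forces x1 < x1 — impossible.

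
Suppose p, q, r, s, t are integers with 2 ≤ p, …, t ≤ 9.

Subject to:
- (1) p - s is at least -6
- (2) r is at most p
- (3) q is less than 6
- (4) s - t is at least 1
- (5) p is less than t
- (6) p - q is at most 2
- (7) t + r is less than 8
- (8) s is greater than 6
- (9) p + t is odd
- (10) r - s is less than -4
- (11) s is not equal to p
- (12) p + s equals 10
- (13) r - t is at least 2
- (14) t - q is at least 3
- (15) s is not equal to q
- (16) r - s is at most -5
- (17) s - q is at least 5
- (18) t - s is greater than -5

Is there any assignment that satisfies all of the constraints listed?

Constraints 1, 6, 13, 14, and 16 give t − q ≥ 3, q − p ≥ -2, p − s ≥ -6, s − r ≥ 5, r − t ≥ 2.
Adding all 5 inequalities: the left sides telescope to 0, and the right sides sum to 3 + (-2) + (-6) + 5 + 2 = 2. So 0 ≥ 2, which is false.

Unsatisfiable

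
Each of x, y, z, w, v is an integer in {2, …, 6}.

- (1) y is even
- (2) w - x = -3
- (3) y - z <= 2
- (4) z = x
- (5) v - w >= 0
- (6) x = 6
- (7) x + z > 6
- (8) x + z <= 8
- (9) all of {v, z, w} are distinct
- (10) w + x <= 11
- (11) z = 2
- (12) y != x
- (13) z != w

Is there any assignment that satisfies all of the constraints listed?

Unsatisfiable

Constraint 11 fixes z = 2 and constraint 6 fixes x = 6, but constraint 4 requires z = x. Since 2 ≠ 6, contradiction.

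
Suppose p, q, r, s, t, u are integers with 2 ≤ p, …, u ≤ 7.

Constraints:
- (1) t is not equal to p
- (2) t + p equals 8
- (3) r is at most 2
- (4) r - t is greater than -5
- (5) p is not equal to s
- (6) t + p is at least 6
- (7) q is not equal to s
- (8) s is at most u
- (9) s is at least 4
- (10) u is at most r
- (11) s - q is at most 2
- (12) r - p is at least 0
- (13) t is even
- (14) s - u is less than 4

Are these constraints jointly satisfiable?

From constraints 8 and 9: u ≥ s and s ≥ 4, so u ≥ 4. From constraints 3 and 10: u ≤ r and r ≤ 2, so u ≤ 2. But 2 < 4, so no value of u works.

Unsatisfiable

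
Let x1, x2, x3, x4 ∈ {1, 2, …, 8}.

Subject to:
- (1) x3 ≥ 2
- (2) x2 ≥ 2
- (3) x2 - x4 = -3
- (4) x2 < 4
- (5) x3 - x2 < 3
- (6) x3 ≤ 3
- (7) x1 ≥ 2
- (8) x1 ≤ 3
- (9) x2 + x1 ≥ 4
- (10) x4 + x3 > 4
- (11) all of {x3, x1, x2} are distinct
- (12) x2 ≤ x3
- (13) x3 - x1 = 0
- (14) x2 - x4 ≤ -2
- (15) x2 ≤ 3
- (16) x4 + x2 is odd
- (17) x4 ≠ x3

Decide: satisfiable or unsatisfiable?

Constraints 1, 2, 6, 7, 8, and 15 confine each of x3, x1, x2 to the 2 values {2, 3}.
Constraint 11 requires all 3 of them to be distinct, but only 2 values are available — impossible by the pigeonhole principle.

Unsatisfiable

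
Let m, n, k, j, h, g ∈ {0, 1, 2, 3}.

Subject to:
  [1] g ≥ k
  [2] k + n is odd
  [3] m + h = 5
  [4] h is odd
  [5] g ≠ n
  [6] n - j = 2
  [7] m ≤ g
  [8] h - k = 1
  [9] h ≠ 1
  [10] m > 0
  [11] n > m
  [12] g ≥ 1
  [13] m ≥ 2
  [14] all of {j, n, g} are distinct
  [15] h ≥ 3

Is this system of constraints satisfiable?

One satisfying assignment is m = 2, n = 3, k = 2, j = 1, h = 3, g = 2.
For the less obvious constraints — constraint 3: m + h = 5; constraint 6: n - j = 2; constraint 8: h - k = 1 — and the others hold by inspection.

Satisfiable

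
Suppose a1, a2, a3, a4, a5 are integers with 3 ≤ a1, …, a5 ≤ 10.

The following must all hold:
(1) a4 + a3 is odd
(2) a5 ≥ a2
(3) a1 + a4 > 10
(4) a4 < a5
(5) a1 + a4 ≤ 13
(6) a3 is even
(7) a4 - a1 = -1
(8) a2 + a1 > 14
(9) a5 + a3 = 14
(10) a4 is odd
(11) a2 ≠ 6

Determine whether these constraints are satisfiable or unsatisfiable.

Setting (a1, a2, a3, a4, a5) = (6, 10, 4, 5, 10) satisfies everything: constraint 3: a1 + a4 = 11; constraint 5: a1 + a4 = 11; constraint 7: a4 - a1 = -1, and the others follow.

Satisfiable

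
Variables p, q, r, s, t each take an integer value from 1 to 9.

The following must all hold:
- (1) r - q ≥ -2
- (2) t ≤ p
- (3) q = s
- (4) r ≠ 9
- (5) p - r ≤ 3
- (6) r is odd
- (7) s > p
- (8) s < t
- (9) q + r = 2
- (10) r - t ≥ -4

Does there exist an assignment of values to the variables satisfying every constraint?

Unsatisfiable

Constraints 2, 7, and 8 give s < t, t ≤ p, p < s. Chaining: s < t ≤ p < s, which forces s < s — impossible.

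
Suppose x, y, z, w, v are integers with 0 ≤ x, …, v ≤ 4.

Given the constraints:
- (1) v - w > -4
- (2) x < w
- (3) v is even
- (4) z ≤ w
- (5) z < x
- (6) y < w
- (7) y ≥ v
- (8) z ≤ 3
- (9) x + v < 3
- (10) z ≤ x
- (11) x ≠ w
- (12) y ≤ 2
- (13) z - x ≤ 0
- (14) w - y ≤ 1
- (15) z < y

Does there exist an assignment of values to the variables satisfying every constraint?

Take x = 2, y = 2, z = 0, w = 3, v = 0. Then constraint 1: v - w = -3; constraint 9: x + v = 2; constraint 13: z - x = -2, and every other listed constraint is also met.

Satisfiable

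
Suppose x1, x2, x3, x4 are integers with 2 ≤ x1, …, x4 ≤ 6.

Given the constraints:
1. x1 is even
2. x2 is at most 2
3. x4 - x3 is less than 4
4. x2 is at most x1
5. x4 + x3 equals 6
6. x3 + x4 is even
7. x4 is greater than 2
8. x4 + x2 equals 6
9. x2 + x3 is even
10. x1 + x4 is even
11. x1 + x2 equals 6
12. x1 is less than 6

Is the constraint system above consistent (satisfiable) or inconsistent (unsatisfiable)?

The assignment x1 = 4, x2 = 2, x3 = 2, x4 = 4 works:
  constraint 3 holds since x4 - x3 = 2.
  constraint 5 holds since x4 + x3 = 6.
  constraint 8 holds since x4 + x2 = 6.
The rest check out directly.

Satisfiable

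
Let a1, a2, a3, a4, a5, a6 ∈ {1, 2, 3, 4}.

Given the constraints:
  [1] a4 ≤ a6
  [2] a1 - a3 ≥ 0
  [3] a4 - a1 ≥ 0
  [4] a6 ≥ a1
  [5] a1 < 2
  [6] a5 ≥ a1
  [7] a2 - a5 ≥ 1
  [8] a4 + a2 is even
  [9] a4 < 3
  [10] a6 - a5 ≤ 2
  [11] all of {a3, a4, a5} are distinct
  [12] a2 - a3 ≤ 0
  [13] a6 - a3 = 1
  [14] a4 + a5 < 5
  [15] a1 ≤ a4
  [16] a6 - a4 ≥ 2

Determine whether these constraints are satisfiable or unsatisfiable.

Constraints 2, 3, 7, 10, 12, and 16 give a1 − a3 ≥ 0, a3 − a2 ≥ 0, a2 − a5 ≥ 1, a5 − a6 ≥ -2, a6 − a4 ≥ 2, a4 − a1 ≥ 0.
Adding all 6 inequalities: the left sides telescope to 0, and the right sides sum to 0 + 0 + 1 + (-2) + 2 + 0 = 1. So 0 ≥ 1, which is false.

Unsatisfiable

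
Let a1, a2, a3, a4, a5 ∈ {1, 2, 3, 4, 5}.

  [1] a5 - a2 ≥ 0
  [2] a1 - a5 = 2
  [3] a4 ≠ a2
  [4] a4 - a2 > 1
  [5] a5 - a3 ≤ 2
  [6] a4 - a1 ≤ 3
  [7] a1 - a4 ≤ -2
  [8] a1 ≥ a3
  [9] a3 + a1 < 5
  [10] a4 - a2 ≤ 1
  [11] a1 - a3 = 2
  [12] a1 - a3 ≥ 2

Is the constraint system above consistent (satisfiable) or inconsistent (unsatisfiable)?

Constraints 1, 5, 7, 10, and 12 give a4 − a1 ≥ 2, a1 − a3 ≥ 2, a3 − a5 ≥ -2, a5 − a2 ≥ 0, a2 − a4 ≥ -1.
Adding all 5 inequalities: the left sides telescope to 0, and the right sides sum to 2 + 2 + (-2) + 0 + (-1) = 1. So 0 ≥ 1, which is false.

Unsatisfiable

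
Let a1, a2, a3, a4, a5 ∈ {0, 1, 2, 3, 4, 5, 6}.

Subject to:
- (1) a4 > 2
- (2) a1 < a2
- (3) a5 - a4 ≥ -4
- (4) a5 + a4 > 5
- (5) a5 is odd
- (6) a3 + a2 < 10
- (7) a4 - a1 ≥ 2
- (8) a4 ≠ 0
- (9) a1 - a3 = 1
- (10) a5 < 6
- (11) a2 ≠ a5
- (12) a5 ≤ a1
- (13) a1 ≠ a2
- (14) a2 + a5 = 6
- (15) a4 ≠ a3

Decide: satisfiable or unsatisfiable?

Satisfiable

Setting (a1, a2, a3, a4, a5) = (3, 5, 2, 5, 1) satisfies everything: constraint 3: a5 - a4 = -4; constraint 4: a5 + a4 = 6, and the others follow.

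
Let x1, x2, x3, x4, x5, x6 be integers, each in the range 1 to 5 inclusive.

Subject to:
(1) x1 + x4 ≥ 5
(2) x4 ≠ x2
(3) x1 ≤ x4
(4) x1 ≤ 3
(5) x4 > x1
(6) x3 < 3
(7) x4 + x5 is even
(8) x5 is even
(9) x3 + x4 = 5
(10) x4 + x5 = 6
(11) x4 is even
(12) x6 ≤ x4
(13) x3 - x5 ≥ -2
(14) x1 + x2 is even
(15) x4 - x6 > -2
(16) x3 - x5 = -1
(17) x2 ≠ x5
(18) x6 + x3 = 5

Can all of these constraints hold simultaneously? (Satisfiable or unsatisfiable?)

Try x1 = 3, x2 = 1, x3 = 1, x4 = 4, x5 = 2, x6 = 4.
Check constraint 1: x1 + x4 = 7; constraint 9: x3 + x4 = 5; constraint 10: x4 + x5 = 6. The remaining constraints are straightforward to verify.

Satisfiable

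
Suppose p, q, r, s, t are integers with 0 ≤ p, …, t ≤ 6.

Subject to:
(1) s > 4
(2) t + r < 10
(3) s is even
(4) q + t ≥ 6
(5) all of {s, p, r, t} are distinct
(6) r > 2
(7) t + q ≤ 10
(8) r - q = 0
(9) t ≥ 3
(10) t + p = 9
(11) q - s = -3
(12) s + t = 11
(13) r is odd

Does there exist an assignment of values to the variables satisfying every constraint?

Satisfiable

Setting (p, q, r, s, t) = (4, 3, 3, 6, 5) satisfies everything: constraint 2: t + r = 8; constraint 4: q + t = 8; constraint 7: t + q = 8, and the others follow.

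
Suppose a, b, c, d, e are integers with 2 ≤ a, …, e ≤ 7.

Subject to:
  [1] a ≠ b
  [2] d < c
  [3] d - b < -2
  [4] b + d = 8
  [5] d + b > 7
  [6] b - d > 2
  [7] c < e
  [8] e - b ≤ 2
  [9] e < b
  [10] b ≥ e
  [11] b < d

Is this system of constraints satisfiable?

Unsatisfiable

Constraints 2, 7, 9, and 11 give b < d, d < c, c < e, e < b. Chaining: b < d < c < e < b, which forces b < b — impossible.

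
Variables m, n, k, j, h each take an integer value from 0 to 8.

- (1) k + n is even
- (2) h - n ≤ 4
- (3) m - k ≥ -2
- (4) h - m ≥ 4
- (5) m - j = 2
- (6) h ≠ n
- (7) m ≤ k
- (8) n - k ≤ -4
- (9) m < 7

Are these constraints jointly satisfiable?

Constraints 2, 3, 4, and 8 give n − h ≥ -4, h − m ≥ 4, m − k ≥ -2, k − n ≥ 4.
Adding all 4 inequalities: the left sides telescope to 0, and the right sides sum to (-4) + 4 + (-2) + 4 = 2. So 0 ≥ 2, which is false.

Unsatisfiable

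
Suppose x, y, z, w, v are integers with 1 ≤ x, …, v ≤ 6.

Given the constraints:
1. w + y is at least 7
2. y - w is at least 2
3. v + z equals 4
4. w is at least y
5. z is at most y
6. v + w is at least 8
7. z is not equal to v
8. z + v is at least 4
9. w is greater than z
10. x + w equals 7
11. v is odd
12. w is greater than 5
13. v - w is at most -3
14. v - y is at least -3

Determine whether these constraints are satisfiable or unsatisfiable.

Constraints 2, 13, and 14 give v − y ≥ -3, y − w ≥ 2, w − v ≥ 3.
Adding all 3 inequalities: the left sides telescope to 0, and the right sides sum to (-3) + 2 + 3 = 2. So 0 ≥ 2, which is false.

Unsatisfiable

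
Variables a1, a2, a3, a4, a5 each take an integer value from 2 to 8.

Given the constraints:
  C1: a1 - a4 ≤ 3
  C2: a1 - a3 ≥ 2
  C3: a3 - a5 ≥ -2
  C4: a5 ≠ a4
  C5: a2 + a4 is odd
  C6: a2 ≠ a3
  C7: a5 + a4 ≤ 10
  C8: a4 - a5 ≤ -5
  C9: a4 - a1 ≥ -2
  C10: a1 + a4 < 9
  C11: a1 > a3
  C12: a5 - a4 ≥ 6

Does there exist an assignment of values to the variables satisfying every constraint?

Unsatisfiable

Constraints 1, 2, 3, and 8 give a4 − a1 ≥ -3, a1 − a3 ≥ 2, a3 − a5 ≥ -2, a5 − a4 ≥ 5.
Adding all 4 inequalities: the left sides telescope to 0, and the right sides sum to (-3) + 2 + (-2) + 5 = 2. So 0 ≥ 2, which is false.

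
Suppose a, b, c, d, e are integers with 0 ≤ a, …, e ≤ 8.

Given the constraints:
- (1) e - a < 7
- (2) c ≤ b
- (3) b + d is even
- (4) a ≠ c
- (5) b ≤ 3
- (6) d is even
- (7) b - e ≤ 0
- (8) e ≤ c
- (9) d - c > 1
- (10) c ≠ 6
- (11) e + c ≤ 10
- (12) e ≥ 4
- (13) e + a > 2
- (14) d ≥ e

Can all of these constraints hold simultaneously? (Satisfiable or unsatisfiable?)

From constraints 8 and 12: c ≥ e and e ≥ 4, so c ≥ 4. From constraints 2 and 5: c ≤ b and b ≤ 3, so c ≤ 3. But 3 < 4, so no value of c works.

Unsatisfiable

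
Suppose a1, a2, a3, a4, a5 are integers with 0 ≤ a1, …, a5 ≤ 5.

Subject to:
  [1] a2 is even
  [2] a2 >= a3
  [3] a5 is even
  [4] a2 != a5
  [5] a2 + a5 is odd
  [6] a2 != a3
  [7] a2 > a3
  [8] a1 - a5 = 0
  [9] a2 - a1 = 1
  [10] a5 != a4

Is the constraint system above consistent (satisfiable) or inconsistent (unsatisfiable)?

Unsatisfiable

Constraint 1 makes a2 even and constraint 3 makes a5 even, so a2 + a5 must be even. Constraint 5 says a2 + a5 is odd — contradiction.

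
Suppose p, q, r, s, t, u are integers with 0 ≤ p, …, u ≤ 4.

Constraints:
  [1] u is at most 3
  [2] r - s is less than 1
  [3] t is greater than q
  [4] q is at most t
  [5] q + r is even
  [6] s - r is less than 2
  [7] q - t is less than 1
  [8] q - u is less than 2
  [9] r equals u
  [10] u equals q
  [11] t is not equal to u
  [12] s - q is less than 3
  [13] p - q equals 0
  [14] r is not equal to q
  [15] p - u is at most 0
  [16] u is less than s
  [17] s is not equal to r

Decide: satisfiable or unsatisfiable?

From constraints 9 and 10, r = u = q, so r = q. But constraint 14 says r ≠ q. Contradiction.

Unsatisfiable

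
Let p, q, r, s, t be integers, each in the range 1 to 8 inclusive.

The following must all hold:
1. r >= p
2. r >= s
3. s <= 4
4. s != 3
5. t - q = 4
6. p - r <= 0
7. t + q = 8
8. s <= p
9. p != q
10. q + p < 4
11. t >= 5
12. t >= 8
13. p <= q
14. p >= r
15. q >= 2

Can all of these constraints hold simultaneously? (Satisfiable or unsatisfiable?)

From constraint 12: t ≥ 8. From constraint 15: q ≥ 2. Hence t + q ≥ 10. But constraint 7 requires t + q = 8, and 8 < 10. Contradiction.

Unsatisfiable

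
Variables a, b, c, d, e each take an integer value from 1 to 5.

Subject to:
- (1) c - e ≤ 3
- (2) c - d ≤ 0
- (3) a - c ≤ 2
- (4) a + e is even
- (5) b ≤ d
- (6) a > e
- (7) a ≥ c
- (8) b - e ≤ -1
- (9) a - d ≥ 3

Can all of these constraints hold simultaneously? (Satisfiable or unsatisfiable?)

Constraints 2, 3, and 9 give c − a ≥ -2, a − d ≥ 3, d − c ≥ 0.
Adding all 3 inequalities: the left sides telescope to 0, and the right sides sum to (-2) + 3 + 0 = 1. So 0 ≥ 1, which is false.

Unsatisfiable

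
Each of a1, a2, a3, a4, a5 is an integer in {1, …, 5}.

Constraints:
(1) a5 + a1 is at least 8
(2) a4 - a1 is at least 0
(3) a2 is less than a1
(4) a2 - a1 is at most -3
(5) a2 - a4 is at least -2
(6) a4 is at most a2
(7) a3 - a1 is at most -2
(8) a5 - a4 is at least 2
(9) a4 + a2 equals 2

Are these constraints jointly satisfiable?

Unsatisfiable

Constraints 2, 4, and 5 give a1 − a2 ≥ 3, a2 − a4 ≥ -2, a4 − a1 ≥ 0.
Adding all 3 inequalities: the left sides telescope to 0, and the right sides sum to 3 + (-2) + 0 = 1. So 0 ≥ 1, which is false.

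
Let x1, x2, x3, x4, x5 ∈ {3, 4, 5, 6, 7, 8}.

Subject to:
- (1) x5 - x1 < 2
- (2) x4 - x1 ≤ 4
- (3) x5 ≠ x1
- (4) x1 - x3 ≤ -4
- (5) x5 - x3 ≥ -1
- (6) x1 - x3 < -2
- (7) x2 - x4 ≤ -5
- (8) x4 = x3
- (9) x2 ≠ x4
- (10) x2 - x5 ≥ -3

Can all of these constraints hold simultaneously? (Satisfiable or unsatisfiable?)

Constraints 2, 4, 5, 7, and 10 give x2 − x5 ≥ -3, x5 − x3 ≥ -1, x3 − x1 ≥ 4, x1 − x4 ≥ -4, x4 − x2 ≥ 5.
Adding all 5 inequalities: the left sides telescope to 0, and the right sides sum to (-3) + (-1) + 4 + (-4) + 5 = 1. So 0 ≥ 1, which is false.

Unsatisfiable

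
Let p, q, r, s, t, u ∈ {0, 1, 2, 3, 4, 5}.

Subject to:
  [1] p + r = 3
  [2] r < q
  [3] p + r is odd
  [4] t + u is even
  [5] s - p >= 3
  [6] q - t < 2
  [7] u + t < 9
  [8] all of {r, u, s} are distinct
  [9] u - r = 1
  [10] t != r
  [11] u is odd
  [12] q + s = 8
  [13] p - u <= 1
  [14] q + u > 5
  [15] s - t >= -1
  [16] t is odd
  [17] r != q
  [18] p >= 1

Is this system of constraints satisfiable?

One satisfying assignment is p = 1, q = 3, r = 2, s = 5, t = 3, u = 3.
For the less obvious constraints — constraint 1: p + r = 3; constraint 5: s - p = 4; constraint 6: q - t = 0 — and the others hold by inspection.

Satisfiable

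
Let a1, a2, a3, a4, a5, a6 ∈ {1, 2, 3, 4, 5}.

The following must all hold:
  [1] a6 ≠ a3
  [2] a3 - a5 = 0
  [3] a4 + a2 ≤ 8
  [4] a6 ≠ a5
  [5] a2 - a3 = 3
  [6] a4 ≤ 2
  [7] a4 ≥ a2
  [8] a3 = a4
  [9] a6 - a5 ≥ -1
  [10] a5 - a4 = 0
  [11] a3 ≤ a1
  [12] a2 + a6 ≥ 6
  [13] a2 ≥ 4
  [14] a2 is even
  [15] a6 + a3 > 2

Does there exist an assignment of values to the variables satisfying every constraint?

From constraints 7 and 13: a4 ≥ a2 and a2 ≥ 4, so a4 ≥ 4. From constraint 6: a4 ≤ 2. But 2 < 4, so no value of a4 works.

Unsatisfiable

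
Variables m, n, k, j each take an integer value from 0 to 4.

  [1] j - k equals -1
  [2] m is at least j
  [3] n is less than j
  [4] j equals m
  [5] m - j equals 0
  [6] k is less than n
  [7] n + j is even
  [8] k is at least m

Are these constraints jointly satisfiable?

Constraints 2, 3, 6, and 8 give m ≤ k, k < n, n < j, j ≤ m. Chaining: m ≤ k < n < j ≤ m, which forces m < m — impossible.

Unsatisfiable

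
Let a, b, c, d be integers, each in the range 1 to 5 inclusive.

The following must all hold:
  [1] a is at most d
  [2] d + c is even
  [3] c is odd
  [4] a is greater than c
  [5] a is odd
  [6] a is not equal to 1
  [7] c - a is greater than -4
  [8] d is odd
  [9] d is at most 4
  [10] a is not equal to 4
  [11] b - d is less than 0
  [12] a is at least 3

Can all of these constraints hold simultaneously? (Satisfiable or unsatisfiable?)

Setting (a, b, c, d) = (3, 1, 1, 3) satisfies everything: constraint 2: d + c = 4 is even; constraint 7: c - a = -2; constraint 11: b - d = -2, and the others follow.

Satisfiable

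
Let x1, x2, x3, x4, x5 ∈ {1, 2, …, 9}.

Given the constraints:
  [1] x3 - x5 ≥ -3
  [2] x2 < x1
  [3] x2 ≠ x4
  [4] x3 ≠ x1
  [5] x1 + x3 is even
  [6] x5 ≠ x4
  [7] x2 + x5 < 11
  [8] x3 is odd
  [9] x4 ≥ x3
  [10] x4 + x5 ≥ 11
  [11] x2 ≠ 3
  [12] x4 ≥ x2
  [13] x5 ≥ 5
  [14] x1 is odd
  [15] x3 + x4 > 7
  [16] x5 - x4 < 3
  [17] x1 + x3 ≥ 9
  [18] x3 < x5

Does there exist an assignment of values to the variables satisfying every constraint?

Satisfiable

Take x1 = 7, x2 = 2, x3 = 5, x4 = 5, x5 = 7. Then constraint 1: x3 - x5 = -2; constraint 7: x2 + x5 = 9, and every other listed constraint is also met.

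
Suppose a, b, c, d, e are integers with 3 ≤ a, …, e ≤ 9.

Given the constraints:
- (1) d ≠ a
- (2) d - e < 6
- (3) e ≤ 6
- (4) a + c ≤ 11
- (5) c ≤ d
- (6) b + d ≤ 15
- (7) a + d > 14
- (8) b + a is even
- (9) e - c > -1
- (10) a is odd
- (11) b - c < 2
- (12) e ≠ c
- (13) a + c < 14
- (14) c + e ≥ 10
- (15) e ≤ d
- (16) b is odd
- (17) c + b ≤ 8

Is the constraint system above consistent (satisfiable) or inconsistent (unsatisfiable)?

Satisfiable

One satisfying assignment is a = 7, b = 3, c = 4, d = 9, e = 6.
For the less obvious constraints — constraint 2: d - e = 3; constraint 4: a + c = 11; constraint 6: b + d = 12 — and the others hold by inspection.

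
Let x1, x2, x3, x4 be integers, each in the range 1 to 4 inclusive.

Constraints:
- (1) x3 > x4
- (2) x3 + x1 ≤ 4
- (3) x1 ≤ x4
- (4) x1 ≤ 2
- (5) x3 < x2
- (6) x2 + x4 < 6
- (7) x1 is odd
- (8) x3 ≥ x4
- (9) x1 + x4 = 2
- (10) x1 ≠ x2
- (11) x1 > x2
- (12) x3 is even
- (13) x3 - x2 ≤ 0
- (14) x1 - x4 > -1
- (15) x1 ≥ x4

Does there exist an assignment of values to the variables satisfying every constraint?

Unsatisfiable

Constraints 1, 3, 5, and 11 give x4 < x3, x3 < x2, x2 < x1, x1 ≤ x4. Chaining: x4 < x3 < x2 < x1 ≤ x4, which forces x4 < x4 — impossible.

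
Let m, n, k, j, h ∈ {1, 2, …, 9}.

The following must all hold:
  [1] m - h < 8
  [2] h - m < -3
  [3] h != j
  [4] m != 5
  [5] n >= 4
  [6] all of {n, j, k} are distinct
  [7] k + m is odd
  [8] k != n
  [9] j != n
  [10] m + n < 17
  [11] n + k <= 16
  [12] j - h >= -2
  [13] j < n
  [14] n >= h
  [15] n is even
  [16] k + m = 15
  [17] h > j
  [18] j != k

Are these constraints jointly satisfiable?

Satisfiable

One satisfying assignment is m = 8, n = 8, k = 7, j = 1, h = 2.
For the less obvious constraints — constraint 1: m - h = 6; constraint 2: h - m = -6 — and the others hold by inspection.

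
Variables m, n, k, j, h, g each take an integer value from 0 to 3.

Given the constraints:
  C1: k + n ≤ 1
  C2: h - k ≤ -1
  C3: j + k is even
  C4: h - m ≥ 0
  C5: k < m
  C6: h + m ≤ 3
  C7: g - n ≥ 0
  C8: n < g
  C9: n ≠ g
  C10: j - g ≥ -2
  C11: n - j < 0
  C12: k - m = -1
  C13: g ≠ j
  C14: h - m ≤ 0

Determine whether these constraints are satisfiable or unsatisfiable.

Constraints 2, 4, and 5 give k < m, m ≤ h, h < k. Chaining: k < m ≤ h < k, which forces k < k — impossible.

Unsatisfiable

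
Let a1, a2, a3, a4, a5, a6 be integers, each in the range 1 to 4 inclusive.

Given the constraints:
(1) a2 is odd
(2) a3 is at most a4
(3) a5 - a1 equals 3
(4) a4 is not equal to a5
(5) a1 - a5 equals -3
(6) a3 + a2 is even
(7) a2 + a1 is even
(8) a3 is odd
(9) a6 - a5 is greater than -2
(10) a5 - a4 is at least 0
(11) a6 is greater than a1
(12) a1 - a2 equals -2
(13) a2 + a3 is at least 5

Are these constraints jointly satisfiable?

Setting (a1, a2, a3, a4, a5, a6) = (1, 3, 3, 3, 4, 3) satisfies everything: constraint 3: a5 - a1 = 3; constraint 5: a1 - a5 = -3; constraint 9: a6 - a5 = -1, and the others follow.

Satisfiable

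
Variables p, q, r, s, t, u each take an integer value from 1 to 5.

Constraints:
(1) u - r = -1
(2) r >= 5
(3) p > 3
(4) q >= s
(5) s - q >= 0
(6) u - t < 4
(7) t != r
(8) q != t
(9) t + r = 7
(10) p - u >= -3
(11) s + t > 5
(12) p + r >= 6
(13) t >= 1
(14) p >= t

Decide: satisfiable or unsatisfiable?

One satisfying assignment is p = 4, q = 4, r = 5, s = 4, t = 2, u = 4.
For the less obvious constraints — constraint 1: u - r = -1; constraint 5: s - q = 0 — and the others hold by inspection.

Satisfiable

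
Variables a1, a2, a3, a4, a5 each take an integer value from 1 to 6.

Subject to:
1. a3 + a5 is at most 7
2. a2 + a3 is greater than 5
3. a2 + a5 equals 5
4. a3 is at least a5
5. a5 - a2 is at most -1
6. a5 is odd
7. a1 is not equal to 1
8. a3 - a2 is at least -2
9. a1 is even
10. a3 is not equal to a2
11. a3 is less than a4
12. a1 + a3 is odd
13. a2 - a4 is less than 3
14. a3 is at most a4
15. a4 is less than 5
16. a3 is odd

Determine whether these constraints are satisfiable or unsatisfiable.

Satisfiable

Try a1 = 4, a2 = 4, a3 = 3, a4 = 4, a5 = 1.
Check constraint 1: a3 + a5 = 4; constraint 2: a2 + a3 = 7. The remaining constraints are straightforward to verify.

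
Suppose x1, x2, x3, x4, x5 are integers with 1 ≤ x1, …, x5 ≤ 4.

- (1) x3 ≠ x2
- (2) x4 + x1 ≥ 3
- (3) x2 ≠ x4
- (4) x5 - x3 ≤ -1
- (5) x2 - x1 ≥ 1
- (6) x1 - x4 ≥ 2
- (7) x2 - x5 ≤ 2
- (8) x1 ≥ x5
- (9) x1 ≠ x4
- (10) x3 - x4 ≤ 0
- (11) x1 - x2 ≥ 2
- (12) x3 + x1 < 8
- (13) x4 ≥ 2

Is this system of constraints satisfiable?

Unsatisfiable

Constraints 4, 5, 6, 7, and 10 give x1 − x4 ≥ 2, x4 − x3 ≥ 0, x3 − x5 ≥ 1, x5 − x2 ≥ -2, x2 − x1 ≥ 1.
Adding all 5 inequalities: the left sides telescope to 0, and the right sides sum to 2 + 0 + 1 + (-2) + 1 = 2. So 0 ≥ 2, which is false.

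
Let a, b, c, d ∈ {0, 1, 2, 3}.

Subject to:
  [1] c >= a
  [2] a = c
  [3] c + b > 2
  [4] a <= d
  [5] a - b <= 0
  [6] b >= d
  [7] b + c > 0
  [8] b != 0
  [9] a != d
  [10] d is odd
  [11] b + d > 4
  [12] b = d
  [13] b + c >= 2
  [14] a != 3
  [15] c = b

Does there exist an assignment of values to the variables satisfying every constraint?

Unsatisfiable

From constraints 2, 12, and 15, a = c = b = d, so a = d. But constraint 9 says a ≠ d. Contradiction.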